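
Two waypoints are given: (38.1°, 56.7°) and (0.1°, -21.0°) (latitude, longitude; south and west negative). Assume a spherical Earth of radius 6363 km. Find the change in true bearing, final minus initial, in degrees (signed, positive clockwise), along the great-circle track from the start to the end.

-31.2°

At departure: θ₁ = atan2(sin Δλ cos φ₂, cos φ₁ sin φ₂ − sin φ₁ cos φ₂ cos Δλ) = 262.42°
At arrival: θ₂ = atan2(sin Δλ cos φ₁, −cos φ₂ sin φ₁ + sin φ₂ cos φ₁ cos Δλ) = 231.27°
Δθ = θ₂ − θ₁ = -31.2°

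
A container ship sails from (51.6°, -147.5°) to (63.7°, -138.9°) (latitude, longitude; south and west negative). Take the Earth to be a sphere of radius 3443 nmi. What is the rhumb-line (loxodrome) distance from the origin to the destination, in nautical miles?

Rhumb course C = atan2(Δλ, Δψ) with Δψ = ln[tan(π/4+φ₂/2)/tan(π/4+φ₁/2)] = +0.3992, Δλ = +0.1501 → C = 20.61°
d = R·|Δφ| / |cos C| = 3443·0.21118 / 0.93601 = 777 nmi

777 nmi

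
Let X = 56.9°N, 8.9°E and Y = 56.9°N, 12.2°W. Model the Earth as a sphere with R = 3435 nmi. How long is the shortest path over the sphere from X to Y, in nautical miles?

cos σ = sin φ₁ sin φ₂ + cos φ₁ cos φ₂ cos Δλ
      = sin(56.90°)sin(56.90°) + cos(56.90°)cos(56.90°)cos(-21.10°) = 0.9800
σ = 11.477° → d = Rσ = 3435·0.20031 = 688 nmi

688 nmi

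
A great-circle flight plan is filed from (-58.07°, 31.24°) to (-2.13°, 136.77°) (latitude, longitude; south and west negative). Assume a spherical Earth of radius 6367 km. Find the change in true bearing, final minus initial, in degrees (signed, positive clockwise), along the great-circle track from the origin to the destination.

Initial bearing θ₁ = atan2(sin Δλ cos φ₂, cos φ₁ sin φ₂ − sin φ₁ cos φ₂ cos Δλ) = 104.37°
Final bearing θ₂ = (initial bearing from the destination back to the start) + 180° = 30.84°
Δθ = θ₂ − θ₁ = -73.5°

-73.5°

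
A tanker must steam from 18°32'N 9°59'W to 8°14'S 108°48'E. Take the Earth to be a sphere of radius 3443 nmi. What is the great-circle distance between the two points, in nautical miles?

Haversine: a = sin²(Δφ/2)+cos φ₁ cos φ₂ sin²(Δλ/2) = 0.74867;  σ = 2·atan2(√a,√(1−a))
σ = 119.824° → d = Rσ = 3443·2.09133 = 7200 nmi

7200 nmi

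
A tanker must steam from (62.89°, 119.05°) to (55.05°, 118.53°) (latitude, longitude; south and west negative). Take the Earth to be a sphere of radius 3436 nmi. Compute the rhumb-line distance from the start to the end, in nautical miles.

470 nmi

Rhumb course C = atan2(Δλ, Δψ) with Δψ = ln[tan(π/4+φ₂/2)/tan(π/4+φ₁/2)] = -0.2668, Δλ = -0.0091 → C = 181.95°
d = R·|Δφ| / |cos C| = 3436·0.13683 / 0.99942 = 470 nmi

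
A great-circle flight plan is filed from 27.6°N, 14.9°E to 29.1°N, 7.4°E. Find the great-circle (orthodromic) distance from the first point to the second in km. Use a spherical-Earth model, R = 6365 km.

cos σ = sin φ₁ sin φ₂ + cos φ₁ cos φ₂ cos Δλ
      = sin(27.60°)sin(29.10°) + cos(27.60°)cos(29.10°)cos(-7.50°) = 0.9930
σ = 6.767° → d = Rσ = 6365·0.11811 = 752 km

752 km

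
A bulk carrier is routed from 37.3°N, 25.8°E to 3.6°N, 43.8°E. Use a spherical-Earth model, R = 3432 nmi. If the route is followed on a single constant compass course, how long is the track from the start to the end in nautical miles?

Rhumb course C = atan2(Δλ, Δψ) with Δψ = ln[tan(π/4+φ₂/2)/tan(π/4+φ₁/2)] = -0.6397, Δλ = +0.3142 → C = 153.84°
d = R·|Δφ| / |cos C| = 3432·0.58818 / 0.89759 = 2249 nmi

2249 nmi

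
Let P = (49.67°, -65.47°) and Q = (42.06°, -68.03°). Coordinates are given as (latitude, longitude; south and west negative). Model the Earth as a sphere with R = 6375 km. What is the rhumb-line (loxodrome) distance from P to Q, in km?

870 km

Rhumb course C = atan2(Δλ, Δψ) with Δψ = ln[tan(π/4+φ₂/2)/tan(π/4+φ₁/2)] = -0.1912, Δλ = -0.0447 → C = 193.15°
d = R·|Δφ| / |cos C| = 6375·0.13282 / 0.97376 = 870 km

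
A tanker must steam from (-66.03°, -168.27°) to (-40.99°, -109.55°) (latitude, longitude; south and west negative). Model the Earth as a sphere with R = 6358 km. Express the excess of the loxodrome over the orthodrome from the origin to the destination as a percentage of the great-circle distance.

Great circle: σ = 0.7097 rad → d_gc = Rσ = 4512.1 km
Rhumb: Δφ = +0.4370, Δλ = +1.0249, Δψ = +0.7642, q = Δφ/Δψ = 0.5719 → d_rh = R√(Δφ²+q²Δλ²) = 4648.3 km
Excess = (4648.3 − 4512.1) / 4512.1 = 136.2 / 4512.1 = 3.02% ≈ 3.0%

3.0%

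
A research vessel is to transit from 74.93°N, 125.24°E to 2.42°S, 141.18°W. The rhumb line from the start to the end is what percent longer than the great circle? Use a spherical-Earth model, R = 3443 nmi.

Great circle: σ = 1.6278 rad → d_gc = Rσ = 5604.6 nmi
Rhumb: Δφ = -1.3500, Δλ = +1.6333, Δψ = -2.0651, q = Δφ/Δψ = 0.6537 → d_rh = R√(Δφ²+q²Δλ²) = 5926.1 nmi
Excess = (5926.1 − 5604.6) / 5604.6 = 321.5 / 5604.6 = 5.74% ≈ 5.7%

5.7%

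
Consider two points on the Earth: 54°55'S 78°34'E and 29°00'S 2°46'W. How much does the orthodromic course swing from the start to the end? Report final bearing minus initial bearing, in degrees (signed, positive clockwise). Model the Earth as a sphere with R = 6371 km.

+61.0°

Initial bearing θ₁ = atan2(sin Δλ cos φ₂, cos φ₁ sin φ₂ − sin φ₁ cos φ₂ cos Δλ) = 258.83°
Final bearing θ₂ = (initial bearing from the destination back to the start) + 180° = 319.86°
Δθ = θ₂ − θ₁ = +61.0°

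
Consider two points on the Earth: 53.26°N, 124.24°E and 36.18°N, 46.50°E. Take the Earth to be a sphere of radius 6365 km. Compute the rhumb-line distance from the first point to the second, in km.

6358 km

Δψ = ln[tan(π/4+φ₂/2)/tan(π/4+φ₁/2)] = -0.4242;  Δφ = -0.2981 rad,  Δλ = -1.3568 rad
q = Δφ/Δψ = 0.7027
d = R·√(Δφ² + q²Δλ²) = 6365·0.99893 = 6358 km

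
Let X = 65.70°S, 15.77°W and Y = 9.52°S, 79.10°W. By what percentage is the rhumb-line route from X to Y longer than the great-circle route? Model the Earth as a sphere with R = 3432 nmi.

2.3%

Great circle: σ = 1.2314 rad → d_gc = Rσ = 4226.2 nmi
Rhumb: Δφ = +0.9805, Δλ = -1.1053, Δψ = +1.3688, q = Δφ/Δψ = 0.7163 → d_rh = R√(Δφ²+q²Δλ²) = 4325.3 nmi
Excess = (4325.3 − 4226.2) / 4226.2 = 99.1 / 4226.2 = 2.34% ≈ 2.3%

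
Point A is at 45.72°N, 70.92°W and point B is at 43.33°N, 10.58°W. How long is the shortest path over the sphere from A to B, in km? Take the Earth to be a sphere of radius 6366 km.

4672 km

cos σ = sin φ₁ sin φ₂ + cos φ₁ cos φ₂ cos Δλ
      = sin(45.72°)sin(43.33°) + cos(45.72°)cos(43.33°)cos(60.34°) = 0.7426
σ = 42.048° → d = Rσ = 6366·0.73387 = 4672 km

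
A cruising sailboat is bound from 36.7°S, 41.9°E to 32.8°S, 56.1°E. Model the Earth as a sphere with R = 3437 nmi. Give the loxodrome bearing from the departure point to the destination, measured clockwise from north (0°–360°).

Meridional parts: M(φ₁)=-0.6894, M(φ₂)=-0.6066 → ΔM = +0.0829;  Δλ = +0.2478 rad
tan C = Δλ / ΔM = +2.9905 → C = 71.51°

71.5°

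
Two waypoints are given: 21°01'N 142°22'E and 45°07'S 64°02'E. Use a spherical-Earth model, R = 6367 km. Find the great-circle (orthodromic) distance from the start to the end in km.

cos σ = sin φ₁ sin φ₂ + cos φ₁ cos φ₂ cos Δλ
      = sin(21.02°)sin(-45.12°) + cos(21.02°)cos(-45.12°)cos(-78.33°) = -0.1209
σ = 96.944° → d = Rσ = 6367·1.69200 = 10773 km

10773 km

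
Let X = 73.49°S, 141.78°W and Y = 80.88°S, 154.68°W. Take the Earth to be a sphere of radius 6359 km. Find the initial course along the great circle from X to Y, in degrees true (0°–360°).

θ = atan2( sin Δλ·cos φ₂ ,  cos φ₁ sin φ₂ − sin φ₁ cos φ₂ cos Δλ )
  = atan2(-0.0354, -0.1325) = 194.96°

195.0°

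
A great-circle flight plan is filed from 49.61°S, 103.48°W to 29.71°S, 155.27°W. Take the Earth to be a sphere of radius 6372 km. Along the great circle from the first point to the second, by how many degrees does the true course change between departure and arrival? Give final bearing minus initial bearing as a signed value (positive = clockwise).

At departure: θ₁ = atan2(sin Δλ cos φ₂, cos φ₁ sin φ₂ − sin φ₁ cos φ₂ cos Δλ) = 277.35°
At arrival: θ₂ = atan2(sin Δλ cos φ₁, −cos φ₂ sin φ₁ + sin φ₂ cos φ₁ cos Δλ) = 312.27°
Δθ = θ₂ − θ₁ = +34.9°

+34.9°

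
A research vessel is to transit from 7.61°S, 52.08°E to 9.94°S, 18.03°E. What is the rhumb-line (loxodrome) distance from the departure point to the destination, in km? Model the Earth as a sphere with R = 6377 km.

Rhumb course C = atan2(Δλ, Δψ) with Δψ = ln[tan(π/4+φ₂/2)/tan(π/4+φ₁/2)] = -0.0412, Δλ = -0.5943 → C = 266.04°
d = R·|Δφ| / |cos C| = 6377·0.04067 / 0.06908 = 3754 km

3754 km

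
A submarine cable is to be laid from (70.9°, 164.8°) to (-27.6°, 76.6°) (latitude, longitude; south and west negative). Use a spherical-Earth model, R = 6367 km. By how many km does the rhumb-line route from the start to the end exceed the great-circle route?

Great circle: cos σ = sin φ₁ sin φ₂ + cos φ₁ cos φ₂ cos Δλ,  σ = 2.0138 rad → d_gc = 12822.1 km
Rhumb line: Δψ = -2.2839, q = Δφ/Δψ = 0.7527, d_rh = R√(Δφ²+q²Δλ²) = 13200.1 km
Excess = 13200.1 − 12822.1 = 378.0 ≈ 378 km

378 km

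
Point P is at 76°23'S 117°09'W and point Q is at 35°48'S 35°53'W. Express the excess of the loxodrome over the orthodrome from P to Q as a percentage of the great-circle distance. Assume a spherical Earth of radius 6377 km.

6.3%

Great circle: σ = 0.9304 rad → d_gc = Rσ = 5933.2 km
Rhumb: Δφ = +0.7083, Δλ = +1.4184, Δψ = +1.4554, q = Δφ/Δψ = 0.4867 → d_rh = R√(Δφ²+q²Δλ²) = 6307.2 km
Excess = (6307.2 − 5933.2) / 5933.2 = 374.0 / 5933.2 = 6.30% ≈ 6.3%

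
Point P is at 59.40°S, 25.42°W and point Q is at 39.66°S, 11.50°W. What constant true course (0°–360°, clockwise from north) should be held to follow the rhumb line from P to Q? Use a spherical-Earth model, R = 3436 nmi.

Δψ = ln[tan(π/4+φ₂/2)/tan(π/4+φ₁/2)] = +0.5410
Δλ = +0.2429 rad (taken the short way round)
course = atan2(Δλ, Δψ) = 24.18°

24.2°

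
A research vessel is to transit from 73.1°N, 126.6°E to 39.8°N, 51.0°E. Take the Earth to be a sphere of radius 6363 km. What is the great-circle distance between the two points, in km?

Haversine: a = sin²(Δφ/2)+cos φ₁ cos φ₂ sin²(Δλ/2) = 0.16600;  σ = 2·atan2(√a,√(1−a))
σ = 48.086° → d = Rσ = 6363·0.83927 = 5340 km

5340 km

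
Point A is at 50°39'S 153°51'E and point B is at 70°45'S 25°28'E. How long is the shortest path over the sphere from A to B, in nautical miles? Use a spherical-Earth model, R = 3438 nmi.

3187 nmi

Haversine: a = sin²(Δφ/2)+cos φ₁ cos φ₂ sin²(Δλ/2) = 0.19987;  σ = 2·atan2(√a,√(1−a))
σ = 53.112° → d = Rσ = 3438·0.92698 = 3187 nmi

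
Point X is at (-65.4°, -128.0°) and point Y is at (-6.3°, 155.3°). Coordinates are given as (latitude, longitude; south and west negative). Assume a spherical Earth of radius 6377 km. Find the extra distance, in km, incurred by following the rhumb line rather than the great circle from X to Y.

Great circle: cos σ = sin φ₁ sin φ₂ + cos φ₁ cos φ₂ cos Δλ,  σ = 1.3746 rad → d_gc = 8765.7 km
Rhumb line: Δψ = +1.4129, q = Δφ/Δψ = 0.7300, d_rh = R√(Δφ²+q²Δλ²) = 9061.3 km
Excess = 9061.3 − 8765.7 = 295.6 ≈ 296 km

296 km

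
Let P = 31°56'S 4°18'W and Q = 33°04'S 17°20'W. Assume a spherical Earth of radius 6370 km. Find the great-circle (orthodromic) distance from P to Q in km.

Haversine: a = sin²(Δφ/2)+cos φ₁ cos φ₂ sin²(Δλ/2) = 0.00926;  σ = 2·atan2(√a,√(1−a))
σ = 11.043° → d = Rσ = 6370·0.19274 = 1228 km

1228 km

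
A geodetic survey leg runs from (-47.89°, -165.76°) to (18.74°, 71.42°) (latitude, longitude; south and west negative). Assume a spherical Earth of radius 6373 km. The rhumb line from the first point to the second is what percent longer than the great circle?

Great circle: σ = 2.1926 rad → d_gc = Rσ = 13973.5 km
Rhumb: Δφ = +1.1629, Δλ = -2.1436, Δψ = +1.2877, q = Δφ/Δψ = 0.9031 → d_rh = R√(Δφ²+q²Δλ²) = 14392.5 km
Excess = (14392.5 − 13973.5) / 13973.5 = 419.0 / 13973.5 = 3.00% ≈ 3.0%

3.0%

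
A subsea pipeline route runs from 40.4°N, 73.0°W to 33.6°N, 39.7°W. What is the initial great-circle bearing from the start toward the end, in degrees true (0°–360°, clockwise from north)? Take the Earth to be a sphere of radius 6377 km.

N = sin Δλ·cos φ₂ = +0.4573;  D = cos φ₁ sin φ₂ − sin φ₁ cos φ₂ cos Δλ = -0.0298
initial course = atan2(N, D) = 93.72°

93.7°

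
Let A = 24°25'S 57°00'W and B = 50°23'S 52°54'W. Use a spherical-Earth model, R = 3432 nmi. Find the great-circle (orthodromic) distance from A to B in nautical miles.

Haversine: a = sin²(Δφ/2)+cos φ₁ cos φ₂ sin²(Δλ/2) = 0.05122;  σ = 2·atan2(√a,√(1−a))
σ = 26.160° → d = Rσ = 3432·0.45659 = 1567 nmi

1567 nmi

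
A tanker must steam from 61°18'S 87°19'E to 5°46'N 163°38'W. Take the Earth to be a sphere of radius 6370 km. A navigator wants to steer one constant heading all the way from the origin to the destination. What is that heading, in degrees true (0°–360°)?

52.4°

Δψ = ln[tan(π/4+φ₂/2)/tan(π/4+φ₁/2)] = +1.4641
Δλ = +1.9033 rad (taken the short way round)
course = atan2(Δλ, Δψ) = 52.43°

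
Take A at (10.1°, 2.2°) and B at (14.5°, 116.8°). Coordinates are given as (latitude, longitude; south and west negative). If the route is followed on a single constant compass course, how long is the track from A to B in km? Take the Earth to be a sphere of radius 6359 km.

12433 km

Δψ = ln[tan(π/4+φ₂/2)/tan(π/4+φ₁/2)] = +0.0786;  Δφ = +0.0768 rad,  Δλ = +2.0001 rad
q = Δφ/Δψ = 0.9768
d = R·√(Δφ² + q²Δλ²) = 6359·1.95522 = 12433 km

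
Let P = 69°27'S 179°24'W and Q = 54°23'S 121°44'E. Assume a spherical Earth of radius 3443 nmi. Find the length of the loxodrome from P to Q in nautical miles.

1861 nmi

Δψ = ln[tan(π/4+φ₂/2)/tan(π/4+φ₁/2)] = +0.5721;  Δφ = +0.2630 rad,  Δλ = -1.0274 rad
q = Δφ/Δψ = 0.4596
d = R·√(Δφ² + q²Δλ²) = 3443·0.54053 = 1861 nmi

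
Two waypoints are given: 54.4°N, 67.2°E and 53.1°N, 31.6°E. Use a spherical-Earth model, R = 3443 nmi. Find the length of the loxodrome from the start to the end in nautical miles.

Δψ = ln[tan(π/4+φ₂/2)/tan(π/4+φ₁/2)] = -0.0384;  Δφ = -0.0227 rad,  Δλ = -0.6213 rad
q = Δφ/Δψ = 0.5912
d = R·√(Δφ² + q²Δλ²) = 3443·0.36807 = 1267 nmi

1267 nmi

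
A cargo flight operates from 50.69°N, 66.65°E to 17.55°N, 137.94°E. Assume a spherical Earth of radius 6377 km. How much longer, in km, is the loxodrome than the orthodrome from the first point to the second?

Great circle: cos σ = sin φ₁ sin φ₂ + cos φ₁ cos φ₂ cos Δλ,  σ = 1.1295 rad → d_gc = 7203.1 km
Rhumb line: Δψ = -0.7183, q = Δφ/Δψ = 0.8052, d_rh = R√(Δφ²+q²Δλ²) = 7377.1 km
Excess = 7377.1 − 7203.1 = 174.0 ≈ 174 km

174 km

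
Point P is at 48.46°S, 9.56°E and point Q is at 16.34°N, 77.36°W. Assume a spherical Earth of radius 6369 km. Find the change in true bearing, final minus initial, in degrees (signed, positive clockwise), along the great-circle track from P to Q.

Initial bearing θ₁ = atan2(sin Δλ cos φ₂, cos φ₁ sin φ₂ − sin φ₁ cos φ₂ cos Δλ) = 283.22°
Final bearing θ₂ = (initial bearing from the destination back to the start) + 180° = 317.72°
Δθ = θ₂ − θ₁ = +34.5°

+34.5°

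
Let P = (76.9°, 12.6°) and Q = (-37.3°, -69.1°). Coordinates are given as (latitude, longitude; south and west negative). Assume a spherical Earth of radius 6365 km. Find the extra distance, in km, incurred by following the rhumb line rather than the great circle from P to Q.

Great circle: cos σ = sin φ₁ sin φ₂ + cos φ₁ cos φ₂ cos Δλ,  σ = 2.1702 rad → d_gc = 13813.6 km
Rhumb line: Δψ = -2.8669, q = Δφ/Δψ = 0.6952, d_rh = R√(Δφ²+q²Δλ²) = 14169.0 km
Excess = 14169.0 − 13813.6 = 355.4 ≈ 355 km

355 km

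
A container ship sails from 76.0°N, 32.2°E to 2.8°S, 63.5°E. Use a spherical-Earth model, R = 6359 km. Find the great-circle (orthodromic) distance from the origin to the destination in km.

Haversine: a = sin²(Δφ/2)+cos φ₁ cos φ₂ sin²(Δλ/2) = 0.42047;  σ = 2·atan2(√a,√(1−a))
σ = 80.847° → d = Rσ = 6359·1.41105 = 8973 km

8973 km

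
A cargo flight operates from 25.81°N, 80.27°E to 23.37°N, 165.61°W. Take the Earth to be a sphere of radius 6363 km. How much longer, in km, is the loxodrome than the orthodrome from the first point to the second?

477 km

Great circle: cos σ = sin φ₁ sin φ₂ + cos φ₁ cos φ₂ cos Δλ,  σ = 1.7366 rad → d_gc = 11049.688 km
Rhumb line: Δψ = -0.0468, q = Δφ/Δψ = 0.9092, d_rh = R√(Δφ²+q²Δλ²) = 11526.193 km
Excess = 11526.193 − 11049.688 = 476.505 ≈ 477 km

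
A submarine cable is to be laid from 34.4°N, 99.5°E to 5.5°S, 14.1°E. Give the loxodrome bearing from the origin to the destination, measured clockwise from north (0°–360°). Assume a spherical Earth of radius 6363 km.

Meridional parts: M(φ₁)=+0.6401, M(φ₂)=-0.0961 → ΔM = -0.7362;  Δλ = -1.4905 rad
tan C = Δλ / ΔM = +2.0245 → C = 243.71°

243.7°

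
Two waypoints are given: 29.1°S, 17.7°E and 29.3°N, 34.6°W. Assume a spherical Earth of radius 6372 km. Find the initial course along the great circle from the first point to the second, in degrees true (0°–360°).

314.9°

N = sin Δλ·cos φ₂ = -0.6900;  D = cos φ₁ sin φ₂ − sin φ₁ cos φ₂ cos Δλ = +0.6870
initial course = atan2(N, D) = 314.87°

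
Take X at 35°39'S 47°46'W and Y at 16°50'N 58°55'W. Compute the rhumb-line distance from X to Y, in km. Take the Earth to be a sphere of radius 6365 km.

5948 km

Δψ = ln[tan(π/4+φ₂/2)/tan(π/4+φ₁/2)] = +0.9649;  Δφ = +0.9160 rad,  Δλ = -0.1946 rad
q = Δφ/Δψ = 0.9494
d = R·√(Δφ² + q²Δλ²) = 6365·0.93445 = 5948 km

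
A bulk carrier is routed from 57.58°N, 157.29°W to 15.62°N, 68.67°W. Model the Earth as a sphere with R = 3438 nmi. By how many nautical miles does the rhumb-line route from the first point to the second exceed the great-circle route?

209 nmi

Great circle: cos σ = sin φ₁ sin φ₂ + cos φ₁ cos φ₂ cos Δλ,  σ = 1.3287 rad → d_gc = 4568.1 nmi
Rhumb line: Δψ = -0.9593, q = Δφ/Δψ = 0.7634, d_rh = R√(Δφ²+q²Δλ²) = 4776.7 nmi
Excess = 4776.7 − 4568.1 = 208.6 ≈ 209 nmi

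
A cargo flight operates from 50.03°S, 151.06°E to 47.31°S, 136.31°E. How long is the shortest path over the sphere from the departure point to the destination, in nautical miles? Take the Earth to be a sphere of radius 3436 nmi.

605 nmi

Haversine: a = sin²(Δφ/2)+cos φ₁ cos φ₂ sin²(Δλ/2) = 0.00774;  σ = 2·atan2(√a,√(1−a))
σ = 10.095° → d = Rσ = 3436·0.17618 = 605 nmi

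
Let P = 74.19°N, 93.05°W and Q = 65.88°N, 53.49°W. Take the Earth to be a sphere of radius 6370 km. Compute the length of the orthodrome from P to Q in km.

1714 km

Haversine: a = sin²(Δφ/2)+cos φ₁ cos φ₂ sin²(Δλ/2) = 0.01800;  σ = 2·atan2(√a,√(1−a))
σ = 15.421° → d = Rσ = 6370·0.26914 = 1714 km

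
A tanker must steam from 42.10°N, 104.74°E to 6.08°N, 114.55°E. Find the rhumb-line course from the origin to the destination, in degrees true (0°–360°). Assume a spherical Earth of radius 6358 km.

Δψ = ln[tan(π/4+φ₂/2)/tan(π/4+φ₁/2)] = -0.7052
Δλ = +0.1712 rad (taken the short way round)
course = atan2(Δλ, Δψ) = 166.35°

166.4°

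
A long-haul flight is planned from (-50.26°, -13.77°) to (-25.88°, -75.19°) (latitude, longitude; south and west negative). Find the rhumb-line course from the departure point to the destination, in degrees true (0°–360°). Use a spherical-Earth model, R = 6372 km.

297.2°

Meridional parts: M(φ₁)=-1.0178, M(φ₂)=-0.4679 → ΔM = +0.5499;  Δλ = -1.0720 rad
tan C = Δλ / ΔM = -1.9495 → C = 297.16°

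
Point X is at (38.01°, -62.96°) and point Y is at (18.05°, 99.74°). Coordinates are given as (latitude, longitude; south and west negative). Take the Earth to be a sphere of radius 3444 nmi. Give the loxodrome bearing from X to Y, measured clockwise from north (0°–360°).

98.0°

Δψ = ln[tan(π/4+φ₂/2)/tan(π/4+φ₁/2)] = -0.3978
Δλ = +2.8397 rad (taken the short way round)
course = atan2(Δλ, Δψ) = 97.98°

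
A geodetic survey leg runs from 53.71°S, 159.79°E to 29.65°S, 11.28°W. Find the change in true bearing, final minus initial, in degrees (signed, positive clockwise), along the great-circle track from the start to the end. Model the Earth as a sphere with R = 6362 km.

+166.9°

Initial bearing θ₁ = atan2(sin Δλ cos φ₂, cos φ₁ sin φ₂ − sin φ₁ cos φ₂ cos Δλ) = 187.80°
Final bearing θ₂ = (initial bearing from the destination back to the start) + 180° = 354.70°
Δθ = θ₂ − θ₁ = +166.9°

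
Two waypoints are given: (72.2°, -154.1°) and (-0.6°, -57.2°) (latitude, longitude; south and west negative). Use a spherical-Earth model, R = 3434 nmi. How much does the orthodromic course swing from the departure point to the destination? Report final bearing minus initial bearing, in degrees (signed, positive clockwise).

+78.7°

Initial bearing θ₁ = atan2(sin Δλ cos φ₂, cos φ₁ sin φ₂ − sin φ₁ cos φ₂ cos Δλ) = 83.61°
Final bearing θ₂ = (initial bearing from the destination back to the start) + 180° = 162.31°
Δθ = θ₂ − θ₁ = +78.7°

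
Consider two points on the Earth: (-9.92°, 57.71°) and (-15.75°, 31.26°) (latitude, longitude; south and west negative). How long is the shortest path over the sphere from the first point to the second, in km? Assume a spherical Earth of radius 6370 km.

cos σ = sin φ₁ sin φ₂ + cos φ₁ cos φ₂ cos Δλ
      = sin(-9.92°)sin(-15.75°) + cos(-9.92°)cos(-15.75°)cos(-26.45°) = 0.8956
σ = 26.416° → d = Rσ = 6370·0.46105 = 2937 km

2937 km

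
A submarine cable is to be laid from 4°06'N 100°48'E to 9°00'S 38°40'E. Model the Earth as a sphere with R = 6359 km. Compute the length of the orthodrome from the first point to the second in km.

cos σ = sin φ₁ sin φ₂ + cos φ₁ cos φ₂ cos Δλ
      = sin(4.10°)sin(-9.00°) + cos(4.10°)cos(-9.00°)cos(-62.13°) = 0.4493
σ = 63.302° → d = Rσ = 6359·1.10482 = 7026 km

7026 km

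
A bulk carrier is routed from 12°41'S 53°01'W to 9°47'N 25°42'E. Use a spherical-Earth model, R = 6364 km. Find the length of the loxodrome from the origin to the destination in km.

Rhumb course C = atan2(Δλ, Δψ) with Δψ = ln[tan(π/4+φ₂/2)/tan(π/4+φ₁/2)] = +0.3948, Δλ = +1.3739 → C = 73.97°
d = R·|Δφ| / |cos C| = 6364·0.39212 / 0.27618 = 9036 km

9036 km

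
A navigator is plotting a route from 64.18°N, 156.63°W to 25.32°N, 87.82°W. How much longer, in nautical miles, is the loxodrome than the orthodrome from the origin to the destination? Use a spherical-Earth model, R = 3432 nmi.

119 nmi

Great circle: cos σ = sin φ₁ sin φ₂ + cos φ₁ cos φ₂ cos Δλ,  σ = 1.0154 rad → d_gc = 3484.8 nmi
Rhumb line: Δψ = -1.0161, q = Δφ/Δψ = 0.6675, d_rh = R√(Δφ²+q²Δλ²) = 3603.9 nmi
Excess = 3603.9 − 3484.8 = 119.1 ≈ 119 nmi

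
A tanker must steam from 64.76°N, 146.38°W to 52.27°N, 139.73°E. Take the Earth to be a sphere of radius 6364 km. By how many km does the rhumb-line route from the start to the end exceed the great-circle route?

231 km

Great circle: cos σ = sin φ₁ sin φ₂ + cos φ₁ cos φ₂ cos Δλ,  σ = 0.6636 rad → d_gc = 4222.9 km
Rhumb line: Δψ = -0.4227, q = Δφ/Δψ = 0.5157, d_rh = R√(Δφ²+q²Δλ²) = 4453.6 km
Excess = 4453.6 − 4222.9 = 230.7 ≈ 231 km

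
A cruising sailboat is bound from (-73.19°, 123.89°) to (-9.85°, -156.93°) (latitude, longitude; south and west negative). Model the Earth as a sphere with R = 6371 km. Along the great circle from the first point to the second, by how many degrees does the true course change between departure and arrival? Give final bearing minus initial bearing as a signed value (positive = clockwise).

Initial bearing θ₁ = atan2(sin Δλ cos φ₂, cos φ₁ sin φ₂ − sin φ₁ cos φ₂ cos Δλ) = 82.49°
Final bearing θ₂ = (initial bearing from the destination back to the start) + 180° = 16.92°
Δθ = θ₂ − θ₁ = -65.6°

-65.6°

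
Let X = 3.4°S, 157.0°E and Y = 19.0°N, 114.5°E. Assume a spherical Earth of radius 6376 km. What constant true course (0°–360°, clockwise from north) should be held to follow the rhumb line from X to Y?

Δψ = ln[tan(π/4+φ₂/2)/tan(π/4+φ₁/2)] = +0.3972
Δλ = -0.7418 rad (taken the short way round)
course = atan2(Δλ, Δψ) = 298.17°

298.2°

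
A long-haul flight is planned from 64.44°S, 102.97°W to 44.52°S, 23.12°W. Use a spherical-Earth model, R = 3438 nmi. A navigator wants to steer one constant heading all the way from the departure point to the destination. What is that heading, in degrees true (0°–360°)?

66.2°

Meridional parts: M(φ₁)=-1.4836, M(φ₂)=-0.8696 → ΔM = +0.6140;  Δλ = +1.3936 rad
tan C = Δλ / ΔM = +2.2698 → C = 66.22°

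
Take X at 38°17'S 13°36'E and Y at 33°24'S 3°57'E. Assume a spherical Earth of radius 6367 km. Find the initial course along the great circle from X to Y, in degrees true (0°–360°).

N = sin Δλ·cos φ₂ = -0.1399;  D = cos φ₁ sin φ₂ − sin φ₁ cos φ₂ cos Δλ = +0.0778
initial course = atan2(N, D) = 299.07°

299.1°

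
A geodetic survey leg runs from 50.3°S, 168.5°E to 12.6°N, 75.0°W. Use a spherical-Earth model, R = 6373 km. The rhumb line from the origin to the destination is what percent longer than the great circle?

Great circle: σ = 2.0331 rad → d_gc = Rσ = 12956.8 km
Rhumb: Δφ = +1.0978, Δλ = +2.0333, Δψ = +1.2406, q = Δφ/Δψ = 0.8849 → d_rh = R√(Δφ²+q²Δλ²) = 13433.0 km
Excess = (13433.0 − 12956.8) / 12956.8 = 476.2 / 12956.8 = 3.68% ≈ 3.7%

3.7%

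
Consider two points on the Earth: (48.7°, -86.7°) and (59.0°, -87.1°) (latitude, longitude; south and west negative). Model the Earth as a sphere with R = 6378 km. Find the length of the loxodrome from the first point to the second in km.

1147 km

Δψ = ln[tan(π/4+φ₂/2)/tan(π/4+φ₁/2)] = +0.3067;  Δφ = +0.1798 rad,  Δλ = -0.0070 rad
q = Δφ/Δψ = 0.5861
d = R·√(Δφ² + q²Δλ²) = 6378·0.17982 = 1147 km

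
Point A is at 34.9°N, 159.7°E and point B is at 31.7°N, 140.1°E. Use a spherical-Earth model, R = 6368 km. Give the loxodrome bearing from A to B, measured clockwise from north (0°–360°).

258.9°

Δψ = ln[tan(π/4+φ₂/2)/tan(π/4+φ₁/2)] = -0.0668
Δλ = -0.3421 rad (taken the short way round)
course = atan2(Δλ, Δψ) = 258.94°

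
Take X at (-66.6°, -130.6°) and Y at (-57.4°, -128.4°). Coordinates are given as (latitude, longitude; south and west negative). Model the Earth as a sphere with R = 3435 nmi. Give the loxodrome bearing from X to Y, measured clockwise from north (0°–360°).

6.3°

Δψ = ln[tan(π/4+φ₂/2)/tan(π/4+φ₁/2)] = +0.3450
Δλ = +0.0384 rad (taken the short way round)
course = atan2(Δλ, Δψ) = 6.35°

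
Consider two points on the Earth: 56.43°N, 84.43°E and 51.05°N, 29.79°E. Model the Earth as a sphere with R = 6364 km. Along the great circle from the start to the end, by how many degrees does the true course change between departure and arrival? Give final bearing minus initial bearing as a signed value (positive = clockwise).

At departure: θ₁ = atan2(sin Δλ cos φ₂, cos φ₁ sin φ₂ − sin φ₁ cos φ₂ cos Δλ) = 283.90°
At arrival: θ₂ = atan2(sin Δλ cos φ₁, −cos φ₂ sin φ₁ + sin φ₂ cos φ₁ cos Δλ) = 238.63°
Δθ = θ₂ − θ₁ = -45.3°

-45.3°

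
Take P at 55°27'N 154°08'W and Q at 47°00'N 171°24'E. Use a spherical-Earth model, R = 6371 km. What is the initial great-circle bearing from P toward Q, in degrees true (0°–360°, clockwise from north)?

262.9°

N = sin Δλ·cos φ₂ = -0.3860;  D = cos φ₁ sin φ₂ − sin φ₁ cos φ₂ cos Δλ = -0.0483
initial course = atan2(N, D) = 262.86°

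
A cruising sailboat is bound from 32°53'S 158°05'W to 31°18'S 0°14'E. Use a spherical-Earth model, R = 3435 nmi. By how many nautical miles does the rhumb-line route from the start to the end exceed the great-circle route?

1289 nmi

Great circle: cos σ = sin φ₁ sin φ₂ + cos φ₁ cos φ₂ cos Δλ,  σ = 1.9657 rad → d_gc = 6752.2 nmi
Rhumb line: Δψ = +0.0326, q = Δφ/Δψ = 0.8472, d_rh = R√(Δφ²+q²Δλ²) = 8041.2 nmi
Excess = 8041.2 − 6752.2 = 1289.0 ≈ 1289 nmi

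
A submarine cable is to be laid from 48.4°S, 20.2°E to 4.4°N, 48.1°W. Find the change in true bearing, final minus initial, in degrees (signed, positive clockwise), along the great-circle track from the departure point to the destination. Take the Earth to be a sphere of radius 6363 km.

+31.7°

At departure: θ₁ = atan2(sin Δλ cos φ₂, cos φ₁ sin φ₂ − sin φ₁ cos φ₂ cos Δλ) = 289.42°
At arrival: θ₂ = atan2(sin Δλ cos φ₁, −cos φ₂ sin φ₁ + sin φ₂ cos φ₁ cos Δλ) = 321.10°
Δθ = θ₂ − θ₁ = +31.7°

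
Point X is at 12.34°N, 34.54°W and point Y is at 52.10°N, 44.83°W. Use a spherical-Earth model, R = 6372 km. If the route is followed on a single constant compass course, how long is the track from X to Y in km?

Δψ = ln[tan(π/4+φ₂/2)/tan(π/4+φ₁/2)] = +0.8519;  Δφ = +0.6939 rad,  Δλ = -0.1796 rad
q = Δφ/Δψ = 0.8145
d = R·√(Δφ² + q²Δλ²) = 6372·0.70919 = 4519 km

4519 km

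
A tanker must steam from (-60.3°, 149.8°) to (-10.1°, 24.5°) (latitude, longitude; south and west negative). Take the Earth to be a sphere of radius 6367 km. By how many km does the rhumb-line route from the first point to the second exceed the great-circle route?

1155 km

Great circle: cos σ = sin φ₁ sin φ₂ + cos φ₁ cos φ₂ cos Δλ,  σ = 1.7007 rad → d_gc = 10828.4 km
Rhumb line: Δψ = +1.1503, q = Δφ/Δψ = 0.7617, d_rh = R√(Δφ²+q²Δλ²) = 11983.4 km
Excess = 11983.4 − 10828.4 = 1155.0 ≈ 1155 km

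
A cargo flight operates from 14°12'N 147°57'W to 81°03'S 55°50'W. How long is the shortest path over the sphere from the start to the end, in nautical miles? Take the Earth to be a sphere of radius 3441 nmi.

6267 nmi

cos σ = sin φ₁ sin φ₂ + cos φ₁ cos φ₂ cos Δλ
      = sin(14.20°)sin(-81.05°) + cos(14.20°)cos(-81.05°)cos(92.12°) = -0.2479
σ = 104.353° → d = Rσ = 3441·1.82130 = 6267 nmi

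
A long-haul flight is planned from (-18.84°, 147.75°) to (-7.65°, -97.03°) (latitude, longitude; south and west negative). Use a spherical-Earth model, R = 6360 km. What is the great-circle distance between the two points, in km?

Haversine: a = sin²(Δφ/2)+cos φ₁ cos φ₂ sin²(Δλ/2) = 0.67834;  σ = 2·atan2(√a,√(1−a))
σ = 110.897° → d = Rσ = 6360·1.93552 = 12310 km

12310 km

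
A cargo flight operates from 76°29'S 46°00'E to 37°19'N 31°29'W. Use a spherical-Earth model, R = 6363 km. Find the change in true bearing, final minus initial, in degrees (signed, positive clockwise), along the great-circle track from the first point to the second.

At departure: θ₁ = atan2(sin Δλ cos φ₂, cos φ₁ sin φ₂ − sin φ₁ cos φ₂ cos Δλ) = 291.72°
At arrival: θ₂ = atan2(sin Δλ cos φ₁, −cos φ₂ sin φ₁ + sin φ₂ cos φ₁ cos Δλ) = 344.16°
Δθ = θ₂ − θ₁ = +52.4°

+52.4°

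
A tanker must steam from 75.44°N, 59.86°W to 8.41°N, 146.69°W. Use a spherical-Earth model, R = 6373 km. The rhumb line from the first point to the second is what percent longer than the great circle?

Great circle: σ = 1.4149 rad → d_gc = Rσ = 9016.9 km
Rhumb: Δφ = -1.1699, Δλ = -1.5155, Δψ = -1.9104, q = Δφ/Δψ = 0.6124 → d_rh = R√(Δφ²+q²Δλ²) = 9516.8 km
Excess = (9516.8 − 9016.9) / 9016.9 = 499.9 / 9016.9 = 5.54% ≈ 5.5%

5.5%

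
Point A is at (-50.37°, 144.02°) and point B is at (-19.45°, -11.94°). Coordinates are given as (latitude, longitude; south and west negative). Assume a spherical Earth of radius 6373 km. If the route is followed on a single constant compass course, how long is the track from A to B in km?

Δψ = ln[tan(π/4+φ₂/2)/tan(π/4+φ₁/2)] = +0.6746;  Δφ = +0.5397 rad,  Δλ = -2.7220 rad
q = Δφ/Δψ = 0.8000
d = R·√(Δφ² + q²Δλ²) = 6373·2.24343 = 14297 km

14297 km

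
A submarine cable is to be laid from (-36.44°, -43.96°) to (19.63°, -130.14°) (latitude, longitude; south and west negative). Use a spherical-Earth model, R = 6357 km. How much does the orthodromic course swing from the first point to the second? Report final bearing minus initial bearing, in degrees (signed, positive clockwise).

At departure: θ₁ = atan2(sin Δλ cos φ₂, cos φ₁ sin φ₂ − sin φ₁ cos φ₂ cos Δλ) = 288.12°
At arrival: θ₂ = atan2(sin Δλ cos φ₁, −cos φ₂ sin φ₁ + sin φ₂ cos φ₁ cos Δλ) = 305.73°
Δθ = θ₂ − θ₁ = +17.6°

+17.6°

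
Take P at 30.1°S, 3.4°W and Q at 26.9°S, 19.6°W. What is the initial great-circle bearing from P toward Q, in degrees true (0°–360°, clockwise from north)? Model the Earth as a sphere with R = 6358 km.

θ = atan2( sin Δλ·cos φ₂ ,  cos φ₁ sin φ₂ − sin φ₁ cos φ₂ cos Δλ )
  = atan2(-0.2488, +0.0381) = 278.70°

278.7°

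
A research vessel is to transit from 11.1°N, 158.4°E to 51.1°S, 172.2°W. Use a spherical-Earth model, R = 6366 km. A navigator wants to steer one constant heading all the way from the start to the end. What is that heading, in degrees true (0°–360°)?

Δψ = ln[tan(π/4+φ₂/2)/tan(π/4+φ₁/2)] = -1.2359
Δλ = +0.5131 rad (taken the short way round)
course = atan2(Δλ, Δψ) = 157.45°

157.5°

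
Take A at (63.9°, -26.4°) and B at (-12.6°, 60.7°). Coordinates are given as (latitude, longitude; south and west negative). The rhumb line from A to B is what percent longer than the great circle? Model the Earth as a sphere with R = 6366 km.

3.0%

Great circle: σ = 1.7459 rad → d_gc = Rσ = 11114.2 km
Rhumb: Δφ = -1.3352, Δλ = +1.5202, Δψ = -1.6836, q = Δφ/Δψ = 0.7930 → d_rh = R√(Δφ²+q²Δλ²) = 11451.8 km
Excess = (11451.8 − 11114.2) / 11114.2 = 337.6 / 11114.2 = 3.04% ≈ 3.0%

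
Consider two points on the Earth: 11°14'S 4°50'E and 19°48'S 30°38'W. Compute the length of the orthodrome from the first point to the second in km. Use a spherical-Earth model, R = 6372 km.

3910 km

cos σ = sin φ₁ sin φ₂ + cos φ₁ cos φ₂ cos Δλ
      = sin(-11.23°)sin(-19.80°) + cos(-11.23°)cos(-19.80°)cos(-35.47°) = 0.8176
σ = 35.154° → d = Rσ = 6372·0.61355 = 3910 km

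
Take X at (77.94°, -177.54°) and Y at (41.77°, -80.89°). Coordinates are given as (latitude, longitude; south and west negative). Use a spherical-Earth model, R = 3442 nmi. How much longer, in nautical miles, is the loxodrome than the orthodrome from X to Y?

Great circle: cos σ = sin φ₁ sin φ₂ + cos φ₁ cos φ₂ cos Δλ,  σ = 0.8849 rad → d_gc = 3045.7 nmi
Rhumb line: Δψ = -1.4440, q = Δφ/Δψ = 0.4372, d_rh = R√(Δφ²+q²Δλ²) = 3341.3 nmi
Excess = 3341.3 − 3045.7 = 295.6 ≈ 296 nmi

296 nmi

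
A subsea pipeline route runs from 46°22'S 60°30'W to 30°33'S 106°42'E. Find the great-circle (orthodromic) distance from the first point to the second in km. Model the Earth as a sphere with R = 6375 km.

Haversine: a = sin²(Δφ/2)+cos φ₁ cos φ₂ sin²(Δλ/2) = 0.60580;  σ = 2·atan2(√a,√(1−a))
σ = 102.216° → d = Rσ = 6375·1.78401 = 11373 km

11373 km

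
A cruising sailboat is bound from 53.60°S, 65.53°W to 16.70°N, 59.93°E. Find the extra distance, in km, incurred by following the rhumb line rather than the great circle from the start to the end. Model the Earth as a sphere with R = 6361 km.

649 km

Great circle: cos σ = sin φ₁ sin φ₂ + cos φ₁ cos φ₂ cos Δλ,  σ = 2.1664 rad → d_gc = 13780.69 km
Rhumb line: Δψ = +1.4080, q = Δφ/Δψ = 0.8714, d_rh = R√(Δφ²+q²Δλ²) = 14430.17 km
Excess = 14430.17 − 13780.69 = 649.48 ≈ 649 km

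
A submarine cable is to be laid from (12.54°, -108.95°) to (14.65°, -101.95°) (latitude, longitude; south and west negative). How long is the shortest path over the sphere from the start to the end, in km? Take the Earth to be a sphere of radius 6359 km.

791 km

Haversine: a = sin²(Δφ/2)+cos φ₁ cos φ₂ sin²(Δλ/2) = 0.00386;  σ = 2·atan2(√a,√(1−a))
σ = 7.123° → d = Rσ = 6359·0.12432 = 791 km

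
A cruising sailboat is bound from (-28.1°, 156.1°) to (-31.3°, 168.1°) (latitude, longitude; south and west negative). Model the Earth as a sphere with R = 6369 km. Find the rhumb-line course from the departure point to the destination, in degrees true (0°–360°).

107.1°

Meridional parts: M(φ₁)=-0.5114, M(φ₂)=-0.5757 → ΔM = -0.0643;  Δλ = +0.2094 rad
tan C = Δλ / ΔM = -3.2567 → C = 107.07°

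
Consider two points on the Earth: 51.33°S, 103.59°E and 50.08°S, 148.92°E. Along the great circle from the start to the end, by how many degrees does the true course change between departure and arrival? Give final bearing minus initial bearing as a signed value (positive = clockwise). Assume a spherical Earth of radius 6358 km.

At departure: θ₁ = atan2(sin Δλ cos φ₂, cos φ₁ sin φ₂ − sin φ₁ cos φ₂ cos Δλ) = 105.55°
At arrival: θ₂ = atan2(sin Δλ cos φ₁, −cos φ₂ sin φ₁ + sin φ₂ cos φ₁ cos Δλ) = 69.73°
Δθ = θ₂ − θ₁ = -35.8°

-35.8°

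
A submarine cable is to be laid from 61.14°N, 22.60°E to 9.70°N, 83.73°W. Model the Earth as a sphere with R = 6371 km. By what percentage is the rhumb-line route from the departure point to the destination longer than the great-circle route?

Great circle: σ = 1.5570 rad → d_gc = Rσ = 9919.7 km
Rhumb: Δφ = -0.8978, Δλ = -1.8558, Δψ = -1.1873, q = Δφ/Δψ = 0.7561 → d_rh = R√(Δφ²+q²Δλ²) = 10613.3 km
Excess = (10613.3 − 9919.7) / 9919.7 = 693.6 / 9919.7 = 6.99% ≈ 7.0%

7.0%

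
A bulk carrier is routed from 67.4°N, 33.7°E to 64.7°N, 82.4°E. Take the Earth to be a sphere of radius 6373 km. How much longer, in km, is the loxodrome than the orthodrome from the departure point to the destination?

Great circle: cos σ = sin φ₁ sin φ₂ + cos φ₁ cos φ₂ cos Δλ,  σ = 0.3391 rad → d_gc = 2161.1 km
Rhumb line: Δψ = -0.1162, q = Δφ/Δψ = 0.4055, d_rh = R√(Δφ²+q²Δλ²) = 2217.1 km
Excess = 2217.1 − 2161.1 = 56.0 ≈ 56 km

56 km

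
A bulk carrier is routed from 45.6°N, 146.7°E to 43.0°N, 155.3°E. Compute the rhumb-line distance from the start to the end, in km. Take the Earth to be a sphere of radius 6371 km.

Rhumb course C = atan2(Δλ, Δψ) with Δψ = ln[tan(π/4+φ₂/2)/tan(π/4+φ₁/2)] = -0.0634, Δλ = +0.1501 → C = 112.91°
d = R·|Δφ| / |cos C| = 6371·0.04538 / 0.38921 = 743 km

743 km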